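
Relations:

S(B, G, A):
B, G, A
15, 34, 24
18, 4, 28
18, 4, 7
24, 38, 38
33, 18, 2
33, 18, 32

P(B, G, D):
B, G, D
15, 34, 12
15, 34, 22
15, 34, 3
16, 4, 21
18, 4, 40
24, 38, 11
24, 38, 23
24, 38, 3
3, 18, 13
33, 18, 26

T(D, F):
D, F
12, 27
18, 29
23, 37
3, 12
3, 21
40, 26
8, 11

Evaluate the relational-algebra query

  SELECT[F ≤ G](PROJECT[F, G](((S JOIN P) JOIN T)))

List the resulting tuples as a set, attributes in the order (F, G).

S ⋈ P (natural join on B, G): {(15, 34, 24, 12), (15, 34, 24, 22), (15, 34, 24, 3), (18, 4, 28, 40), (18, 4, 7, 40), (24, 38, 38, 11), (24, 38, 38, 23), (24, 38, 38, 3), (33, 18, 2, 26), (33, 18, 32, 26)}
(S JOIN P) ⋈ T (natural join on D): {(15, 34, 24, 12, 27), (15, 34, 24, 3, 12), (15, 34, 24, 3, 21), (18, 4, 28, 40, 26), (18, 4, 7, 40, 26), (24, 38, 38, 23, 37), (24, 38, 38, 3, 12), (24, 38, 38, 3, 21)}
π[F, G]: project onto (F, G) (1 duplicate(s) eliminated) → {(12, 34), (12, 38), (21, 34), (21, 38), (26, 4), (27, 34), (37, 38)}
σ[F ≤ G]: keep tuples satisfying F ≤ G → {(12, 34), (12, 38), (21, 34), (21, 38), (27, 34), (37, 38)}

{(12, 34), (12, 38), (21, 34), (21, 38), (27, 34), (37, 38)}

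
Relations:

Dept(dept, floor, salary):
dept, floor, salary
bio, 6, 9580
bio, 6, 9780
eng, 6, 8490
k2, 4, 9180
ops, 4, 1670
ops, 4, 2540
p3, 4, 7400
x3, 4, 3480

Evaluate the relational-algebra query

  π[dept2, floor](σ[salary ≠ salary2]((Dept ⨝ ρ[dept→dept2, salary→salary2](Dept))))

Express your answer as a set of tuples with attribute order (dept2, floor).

ρ[dept→dept2, salary→salary2]: schema becomes (dept2, floor, salary2); tuples unchanged.
Natural join on floor: {(bio, 6, 9580, bio, 9580), (bio, 6, 9580, bio, 9780), (bio, 6, 9580, eng, 8490), (bio, 6, 9780, bio, 9580), (bio, 6, 9780, bio, 9780), (bio, 6, 9780, eng, 8490), (eng, 6, 8490, bio, 9580), (eng, 6, 8490, bio, 9780), (eng, 6, 8490, eng, 8490), (k2, 4, 9180, k2, 9180), (k2, 4, 9180, ops, 1670), (k2, 4, 9180, ops, 2540), (k2, 4, 9180, p3, 7400), (k2, 4, 9180, x3, 3480), (ops, 4, 1670, k2, 9180), (ops, 4, 1670, ops, 1670), (ops, 4, 1670, ops, 2540), (ops, 4, 1670, p3, 7400), (ops, 4, 1670, x3, 3480), (ops, 4, 2540, k2, 9180), (ops, 4, 2540, ops, 1670), (ops, 4, 2540, ops, 2540), (ops, 4, 2540, p3, 7400), (ops, 4, 2540, x3, 3480), (p3, 4, 7400, k2, 9180), (p3, 4, 7400, ops, 1670), (p3, 4, 7400, ops, 2540), (p3, 4, 7400, p3, 7400), (p3, 4, 7400, x3, 3480), (x3, 4, 3480, k2, 9180), (x3, 4, 3480, ops, 1670), (x3, 4, 3480, ops, 2540), (x3, 4, 3480, p3, 7400), (x3, 4, 3480, x3, 3480)}
Selection salary ≠ salary2: {(bio, 6, 9580, bio, 9780), (bio, 6, 9580, eng, 8490), (bio, 6, 9780, bio, 9580), (bio, 6, 9780, eng, 8490), (eng, 6, 8490, bio, 9580), (eng, 6, 8490, bio, 9780), (k2, 4, 9180, ops, 1670), (k2, 4, 9180, ops, 2540), (k2, 4, 9180, p3, 7400), (k2, 4, 9180, x3, 3480), (ops, 4, 1670, k2, 9180), (ops, 4, 1670, ops, 2540), (ops, 4, 1670, p3, 7400), (ops, 4, 1670, x3, 3480), (ops, 4, 2540, k2, 9180), (ops, 4, 2540, ops, 1670), (ops, 4, 2540, p3, 7400), (ops, 4, 2540, x3, 3480), (p3, 4, 7400, k2, 9180), (p3, 4, 7400, ops, 1670), (p3, 4, 7400, ops, 2540), (p3, 4, 7400, x3, 3480), (x3, 4, 3480, k2, 9180), (x3, 4, 3480, ops, 1670), (x3, 4, 3480, ops, 2540), (x3, 4, 3480, p3, 7400)}
π[dept2, floor]: project onto (dept2, floor) (20 duplicate(s) eliminated) → {(bio, 6), (eng, 6), (k2, 4), (ops, 4), (p3, 4), (x3, 4)}

{(bio, 6), (eng, 6), (k2, 4), (ops, 4), (p3, 4), (x3, 4)}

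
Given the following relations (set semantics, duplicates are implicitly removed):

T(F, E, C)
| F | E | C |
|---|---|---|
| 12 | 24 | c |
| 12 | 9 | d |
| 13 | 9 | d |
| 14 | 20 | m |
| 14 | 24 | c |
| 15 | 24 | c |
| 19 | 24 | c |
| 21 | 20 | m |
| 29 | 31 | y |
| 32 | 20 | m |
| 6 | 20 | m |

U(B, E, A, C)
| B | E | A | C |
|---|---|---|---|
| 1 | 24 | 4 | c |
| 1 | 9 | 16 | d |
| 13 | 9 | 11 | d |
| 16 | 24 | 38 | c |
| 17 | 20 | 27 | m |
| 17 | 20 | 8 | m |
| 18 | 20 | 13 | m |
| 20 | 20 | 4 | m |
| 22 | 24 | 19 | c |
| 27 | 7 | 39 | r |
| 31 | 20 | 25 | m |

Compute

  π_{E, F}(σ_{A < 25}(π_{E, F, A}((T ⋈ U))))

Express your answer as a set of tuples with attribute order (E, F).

{(20, 14), (20, 21), (20, 32), (20, 6), (24, 12), (24, 14), (24, 15), (24, 19), (9, 12), (9, 13)}

Natural join on E, C: {(12, 24, c, 1, 4), (12, 24, c, 16, 38), (12, 24, c, 22, 19), (12, 9, d, 1, 16), (12, 9, d, 13, 11), (13, 9, d, 1, 16), (13, 9, d, 13, 11), (14, 20, m, 17, 27), (14, 20, m, 17, 8), (14, 20, m, 18, 13), (14, 20, m, 20, 4), (14, 20, m, 31, 25), (14, 24, c, 1, 4), (14, 24, c, 16, 38), (14, 24, c, 22, 19), (15, 24, c, 1, 4), (15, 24, c, 16, 38), (15, 24, c, 22, 19), (19, 24, c, 1, 4), (19, 24, c, 16, 38), (19, 24, c, 22, 19), (21, 20, m, 17, 27), (21, 20, m, 17, 8), (21, 20, m, 18, 13), (21, 20, m, 20, 4), (21, 20, m, 31, 25), (32, 20, m, 17, 27), (32, 20, m, 17, 8), (32, 20, m, 18, 13), (32, 20, m, 20, 4), (32, 20, m, 31, 25), (6, 20, m, 17, 27), (6, 20, m, 17, 8), (6, 20, m, 18, 13), (6, 20, m, 20, 4), (6, 20, m, 31, 25)}
π_{E, F, A} gives {(20, 14, 13), (20, 14, 25), (20, 14, 27), (20, 14, 4), (20, 14, 8), (20, 21, 13), (20, 21, 25), (20, 21, 27), (20, 21, 4), (20, 21, 8), (20, 32, 13), (20, 32, 25), (20, 32, 27), (20, 32, 4), (20, 32, 8), (20, 6, 13), (20, 6, 25), (20, 6, 27), (20, 6, 4), (20, 6, 8), (24, 12, 19), (24, 12, 38), (24, 12, 4), (24, 14, 19), (24, 14, 38), (24, 14, 4), (24, 15, 19), (24, 15, 38), (24, 15, 4), (24, 19, 19), (24, 19, 38), (24, 19, 4), (9, 12, 11), (9, 12, 16), (9, 13, 11), (9, 13, 16)}.
Selection A < 25: {(20, 14, 13), (20, 14, 4), (20, 14, 8), (20, 21, 13), (20, 21, 4), (20, 21, 8), (20, 32, 13), (20, 32, 4), (20, 32, 8), (20, 6, 13), (20, 6, 4), (20, 6, 8), (24, 12, 19), (24, 12, 4), (24, 14, 19), (24, 14, 4), (24, 15, 19), (24, 15, 4), (24, 19, 19), (24, 19, 4), (9, 12, 11), (9, 12, 16), (9, 13, 11), (9, 13, 16)}
π_{E, F} gives {(20, 14), (20, 21), (20, 32), (20, 6), (24, 12), (24, 14), (24, 15), (24, 19), (9, 12), (9, 13)} (14 duplicate(s) eliminated).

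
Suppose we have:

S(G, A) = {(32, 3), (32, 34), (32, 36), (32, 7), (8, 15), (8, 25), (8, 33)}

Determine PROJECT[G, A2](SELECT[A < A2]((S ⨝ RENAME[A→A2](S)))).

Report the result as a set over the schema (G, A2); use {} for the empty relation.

ρ[A→A2]: schema becomes (G, A2); tuples unchanged.
Natural join on G: {(32, 3, 3), (32, 3, 34), (32, 3, 36), (32, 3, 7), (32, 34, 3), (32, 34, 34), (32, 34, 36), (32, 34, 7), (32, 36, 3), (32, 36, 34), (32, 36, 36), (32, 36, 7), (32, 7, 3), (32, 7, 34), (32, 7, 36), (32, 7, 7), (8, 15, 15), (8, 15, 25), (8, 15, 33), (8, 25, 15), (8, 25, 25), (8, 25, 33), (8, 33, 15), (8, 33, 25), (8, 33, 33)}
Filtering on A < A2 leaves {(32, 3, 34), (32, 3, 36), (32, 3, 7), (32, 34, 36), (32, 7, 34), (32, 7, 36), (8, 15, 25), (8, 15, 33), (8, 25, 33)}.
Projecting to G, A2 (4 duplicate(s) eliminated): {(32, 34), (32, 36), (32, 7), (8, 25), (8, 33)}

{(32, 34), (32, 36), (32, 7), (8, 25), (8, 33)}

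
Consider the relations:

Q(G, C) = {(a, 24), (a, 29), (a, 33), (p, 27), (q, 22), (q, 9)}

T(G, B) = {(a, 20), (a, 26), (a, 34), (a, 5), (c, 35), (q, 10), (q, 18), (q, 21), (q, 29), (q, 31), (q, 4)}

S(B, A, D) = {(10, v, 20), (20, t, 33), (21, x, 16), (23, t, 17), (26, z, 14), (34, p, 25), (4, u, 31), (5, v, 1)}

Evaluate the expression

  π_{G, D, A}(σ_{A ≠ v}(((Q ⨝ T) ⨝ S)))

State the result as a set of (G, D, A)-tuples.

Natural join on G: {(a, 24, 20), (a, 24, 26), (a, 24, 34), (a, 24, 5), (a, 29, 20), (a, 29, 26), (a, 29, 34), (a, 29, 5), (a, 33, 20), (a, 33, 26), (a, 33, 34), (a, 33, 5), (q, 22, 10), (q, 22, 18), (q, 22, 21), (q, 22, 29), (q, 22, 31), (q, 22, 4), (q, 9, 10), (q, 9, 18), (q, 9, 21), (q, 9, 29), (q, 9, 31), (q, 9, 4)}
Natural join on B: {(a, 24, 20, t, 33), (a, 24, 26, z, 14), (a, 24, 34, p, 25), (a, 24, 5, v, 1), (a, 29, 20, t, 33), (a, 29, 26, z, 14), (a, 29, 34, p, 25), (a, 29, 5, v, 1), (a, 33, 20, t, 33), (a, 33, 26, z, 14), (a, 33, 34, p, 25), (a, 33, 5, v, 1), (q, 22, 10, v, 20), (q, 22, 21, x, 16), (q, 22, 4, u, 31), (q, 9, 10, v, 20), (q, 9, 21, x, 16), (q, 9, 4, u, 31)}
Filtering on A ≠ v leaves {(a, 24, 20, t, 33), (a, 24, 26, z, 14), (a, 24, 34, p, 25), (a, 29, 20, t, 33), (a, 29, 26, z, 14), (a, 29, 34, p, 25), (a, 33, 20, t, 33), (a, 33, 26, z, 14), (a, 33, 34, p, 25), (q, 22, 21, x, 16), (q, 22, 4, u, 31), (q, 9, 21, x, 16), (q, 9, 4, u, 31)}.
π_{G, D, A} gives {(a, 14, z), (a, 25, p), (a, 33, t), (q, 16, x), (q, 31, u)} (8 duplicate(s) eliminated).

{(a, 14, z), (a, 25, p), (a, 33, t), (q, 16, x), (q, 31, u)}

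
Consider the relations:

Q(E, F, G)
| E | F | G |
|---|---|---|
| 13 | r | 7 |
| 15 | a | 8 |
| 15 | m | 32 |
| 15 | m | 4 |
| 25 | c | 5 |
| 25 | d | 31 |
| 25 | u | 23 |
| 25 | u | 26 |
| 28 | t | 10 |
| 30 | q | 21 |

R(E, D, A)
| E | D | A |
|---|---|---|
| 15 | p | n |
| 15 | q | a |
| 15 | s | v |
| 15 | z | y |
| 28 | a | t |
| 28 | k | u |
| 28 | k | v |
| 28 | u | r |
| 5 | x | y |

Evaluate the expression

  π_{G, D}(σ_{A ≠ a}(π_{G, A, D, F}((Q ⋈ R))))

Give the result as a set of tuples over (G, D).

Natural join on E: {(15, a, 8, p, n), (15, a, 8, q, a), (15, a, 8, s, v), (15, a, 8, z, y), (15, m, 32, p, n), (15, m, 32, q, a), (15, m, 32, s, v), (15, m, 32, z, y), (15, m, 4, p, n), (15, m, 4, q, a), (15, m, 4, s, v), (15, m, 4, z, y), (28, t, 10, a, t), (28, t, 10, k, u), (28, t, 10, k, v), (28, t, 10, u, r)}
π_{G, A, D, F} gives {(10, r, u, t), (10, t, a, t), (10, u, k, t), (10, v, k, t), (32, a, q, m), (32, n, p, m), (32, v, s, m), (32, y, z, m), (4, a, q, m), (4, n, p, m), (4, v, s, m), (4, y, z, m), (8, a, q, a), (8, n, p, a), (8, v, s, a), (8, y, z, a)}.
Apply σ_{A ≠ a}; surviving tuples: {(10, r, u, t), (10, t, a, t), (10, u, k, t), (10, v, k, t), (32, n, p, m), (32, v, s, m), (32, y, z, m), (4, n, p, m), (4, v, s, m), (4, y, z, m), (8, n, p, a), (8, v, s, a), (8, y, z, a)}
π_{G, D} gives {(10, a), (10, k), (10, u), (32, p), (32, s), (32, z), (4, p), (4, s), (4, z), (8, p), (8, s), (8, z)} (1 duplicate(s) eliminated).

{(10, a), (10, k), (10, u), (32, p), (32, s), (32, z), (4, p), (4, s), (4, z), (8, p), (8, s), (8, z)}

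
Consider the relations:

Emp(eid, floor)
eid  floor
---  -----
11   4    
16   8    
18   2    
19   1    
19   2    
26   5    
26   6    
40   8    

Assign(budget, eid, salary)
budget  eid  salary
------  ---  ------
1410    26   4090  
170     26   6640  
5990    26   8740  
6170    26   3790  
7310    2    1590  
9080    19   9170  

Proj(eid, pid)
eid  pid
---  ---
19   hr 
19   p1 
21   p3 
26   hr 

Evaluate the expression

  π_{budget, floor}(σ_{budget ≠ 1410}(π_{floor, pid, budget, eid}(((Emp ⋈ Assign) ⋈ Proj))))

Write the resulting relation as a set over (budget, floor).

Emp ⋈ Assign (natural join on eid): {(19, 1, 9080, 9170), (19, 2, 9080, 9170), (26, 5, 1410, 4090), (26, 5, 170, 6640), (26, 5, 5990, 8740), (26, 5, 6170, 3790), (26, 6, 1410, 4090), (26, 6, 170, 6640), (26, 6, 5990, 8740), (26, 6, 6170, 3790)}
(Emp ⋈ Assign) ⋈ Proj (natural join on eid): {(19, 1, 9080, 9170, hr), (19, 1, 9080, 9170, p1), (19, 2, 9080, 9170, hr), (19, 2, 9080, 9170, p1), (26, 5, 1410, 4090, hr), (26, 5, 170, 6640, hr), (26, 5, 5990, 8740, hr), (26, 5, 6170, 3790, hr), (26, 6, 1410, 4090, hr), (26, 6, 170, 6640, hr), (26, 6, 5990, 8740, hr), (26, 6, 6170, 3790, hr)}
π_{floor, pid, budget, eid} gives {(1, hr, 9080, 19), (1, p1, 9080, 19), (2, hr, 9080, 19), (2, p1, 9080, 19), (5, hr, 1410, 26), (5, hr, 170, 26), (5, hr, 5990, 26), (5, hr, 6170, 26), (6, hr, 1410, 26), (6, hr, 170, 26), (6, hr, 5990, 26), (6, hr, 6170, 26)}.
Selection budget ≠ 1410: {(1, hr, 9080, 19), (1, p1, 9080, 19), (2, hr, 9080, 19), (2, p1, 9080, 19), (5, hr, 170, 26), (5, hr, 5990, 26), (5, hr, 6170, 26), (6, hr, 170, 26), (6, hr, 5990, 26), (6, hr, 6170, 26)}
π_{budget, floor} gives {(170, 5), (170, 6), (5990, 5), (5990, 6), (6170, 5), (6170, 6), (9080, 1), (9080, 2)} (2 duplicate(s) eliminated).

{(170, 5), (170, 6), (5990, 5), (5990, 6), (6170, 5), (6170, 6), (9080, 1), (9080, 2)}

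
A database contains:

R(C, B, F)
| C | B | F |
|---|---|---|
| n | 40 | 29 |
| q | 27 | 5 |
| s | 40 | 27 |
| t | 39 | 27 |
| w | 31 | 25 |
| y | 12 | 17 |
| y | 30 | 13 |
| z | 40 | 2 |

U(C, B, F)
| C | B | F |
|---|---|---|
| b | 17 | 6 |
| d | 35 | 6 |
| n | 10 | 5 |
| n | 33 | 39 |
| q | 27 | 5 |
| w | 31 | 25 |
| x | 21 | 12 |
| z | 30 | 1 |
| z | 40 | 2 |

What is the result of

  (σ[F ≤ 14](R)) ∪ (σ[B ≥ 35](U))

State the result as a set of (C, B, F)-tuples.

{(d, 35, 6), (q, 27, 5), (y, 30, 13), (z, 40, 2)}

Apply σ_{F ≤ 14}; surviving tuples: {(q, 27, 5), (y, 30, 13), (z, 40, 2)}
Apply σ_{B ≥ 35}; surviving tuples: {(d, 35, 6), (z, 40, 2)}
Union: {(q, 27, 5), (y, 30, 13), (z, 40, 2)} with {(d, 35, 6), (z, 40, 2)} → {(d, 35, 6), (q, 27, 5), (y, 30, 13), (z, 40, 2)}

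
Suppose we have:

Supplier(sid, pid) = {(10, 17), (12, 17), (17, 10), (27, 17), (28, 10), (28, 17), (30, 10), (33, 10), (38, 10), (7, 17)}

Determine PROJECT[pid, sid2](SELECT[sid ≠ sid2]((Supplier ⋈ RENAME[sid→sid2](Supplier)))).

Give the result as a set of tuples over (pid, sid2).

{(10, 17), (10, 28), (10, 30), (10, 33), (10, 38), (17, 10), (17, 12), (17, 27), (17, 28), (17, 7)}

ρ[sid→sid2]: schema becomes (sid2, pid); tuples unchanged.
Supplier ⋈ RENAME[sid→sid2](Supplier) (natural join on pid): {(10, 17, 10), (10, 17, 12), (10, 17, 27), (10, 17, 28), (10, 17, 7), (12, 17, 10), (12, 17, 12), (12, 17, 27), (12, 17, 28), (12, 17, 7), (17, 10, 17), (17, 10, 28), (17, 10, 30), (17, 10, 33), (17, 10, 38), (27, 17, 10), (27, 17, 12), (27, 17, 27), (27, 17, 28), (27, 17, 7), (28, 10, 17), (28, 10, 28), (28, 10, 30), (28, 10, 33), (28, 10, 38), (28, 17, 10), (28, 17, 12), (28, 17, 27), (28, 17, 28), (28, 17, 7), (30, 10, 17), (30, 10, 28), (30, 10, 30), (30, 10, 33), (30, 10, 38), (33, 10, 17), (33, 10, 28), (33, 10, 30), (33, 10, 33), (33, 10, 38), (38, 10, 17), (38, 10, 28), (38, 10, 30), (38, 10, 33), (38, 10, 38), (7, 17, 10), (7, 17, 12), (7, 17, 27), (7, 17, 28), (7, 17, 7)}
Filtering on sid ≠ sid2 leaves {(10, 17, 12), (10, 17, 27), (10, 17, 28), (10, 17, 7), (12, 17, 10), (12, 17, 27), (12, 17, 28), (12, 17, 7), (17, 10, 28), (17, 10, 30), (17, 10, 33), (17, 10, 38), (27, 17, 10), (27, 17, 12), (27, 17, 28), (27, 17, 7), (28, 10, 17), (28, 10, 30), (28, 10, 33), (28, 10, 38), (28, 17, 10), (28, 17, 12), (28, 17, 27), (28, 17, 7), (30, 10, 17), (30, 10, 28), (30, 10, 33), (30, 10, 38), (33, 10, 17), (33, 10, 28), (33, 10, 30), (33, 10, 38), (38, 10, 17), (38, 10, 28), (38, 10, 30), (38, 10, 33), (7, 17, 10), (7, 17, 12), (7, 17, 27), (7, 17, 28)}.
Keep only column(s) pid, sid2 (30 duplicate(s) eliminated): {(10, 17), (10, 28), (10, 30), (10, 33), (10, 38), (17, 10), (17, 12), (17, 27), (17, 28), (17, 7)}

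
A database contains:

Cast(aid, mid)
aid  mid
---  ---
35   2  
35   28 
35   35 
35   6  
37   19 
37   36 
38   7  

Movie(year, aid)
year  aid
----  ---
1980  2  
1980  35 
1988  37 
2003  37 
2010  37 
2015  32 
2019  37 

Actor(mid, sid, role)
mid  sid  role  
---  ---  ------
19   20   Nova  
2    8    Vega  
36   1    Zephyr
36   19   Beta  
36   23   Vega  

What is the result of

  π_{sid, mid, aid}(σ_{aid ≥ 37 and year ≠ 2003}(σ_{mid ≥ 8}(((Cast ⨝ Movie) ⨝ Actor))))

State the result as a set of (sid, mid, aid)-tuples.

Joining Cast and Movie on aid yields {(35, 2, 1980), (35, 28, 1980), (35, 35, 1980), (35, 6, 1980), (37, 19, 1988), (37, 19, 2003), (37, 19, 2010), (37, 19, 2019), (37, 36, 1988), (37, 36, 2003), (37, 36, 2010), (37, 36, 2019)}.
Joining (Cast ⨝ Movie) and Actor on mid yields {(35, 2, 1980, 8, Vega), (37, 19, 1988, 20, Nova), (37, 19, 2003, 20, Nova), (37, 19, 2010, 20, Nova), (37, 19, 2019, 20, Nova), (37, 36, 1988, 1, Zephyr), (37, 36, 1988, 19, Beta), (37, 36, 1988, 23, Vega), (37, 36, 2003, 1, Zephyr), (37, 36, 2003, 19, Beta), (37, 36, 2003, 23, Vega), (37, 36, 2010, 1, Zephyr), (37, 36, 2010, 19, Beta), (37, 36, 2010, 23, Vega), (37, 36, 2019, 1, Zephyr), (37, 36, 2019, 19, Beta), (37, 36, 2019, 23, Vega)}.
Selection mid ≥ 8: {(37, 19, 1988, 20, Nova), (37, 19, 2003, 20, Nova), (37, 19, 2010, 20, Nova), (37, 19, 2019, 20, Nova), (37, 36, 1988, 1, Zephyr), (37, 36, 1988, 19, Beta), (37, 36, 1988, 23, Vega), (37, 36, 2003, 1, Zephyr), (37, 36, 2003, 19, Beta), (37, 36, 2003, 23, Vega), (37, 36, 2010, 1, Zephyr), (37, 36, 2010, 19, Beta), (37, 36, 2010, 23, Vega), (37, 36, 2019, 1, Zephyr), (37, 36, 2019, 19, Beta), (37, 36, 2019, 23, Vega)}
Selection aid ≥ 37 and year ≠ 2003: {(37, 19, 1988, 20, Nova), (37, 19, 2010, 20, Nova), (37, 19, 2019, 20, Nova), (37, 36, 1988, 1, Zephyr), (37, 36, 1988, 19, Beta), (37, 36, 1988, 23, Vega), (37, 36, 2010, 1, Zephyr), (37, 36, 2010, 19, Beta), (37, 36, 2010, 23, Vega), (37, 36, 2019, 1, Zephyr), (37, 36, 2019, 19, Beta), (37, 36, 2019, 23, Vega)}
π_{sid, mid, aid} gives {(1, 36, 37), (19, 36, 37), (20, 19, 37), (23, 36, 37)} (8 duplicate(s) eliminated).

{(1, 36, 37), (19, 36, 37), (20, 19, 37), (23, 36, 37)}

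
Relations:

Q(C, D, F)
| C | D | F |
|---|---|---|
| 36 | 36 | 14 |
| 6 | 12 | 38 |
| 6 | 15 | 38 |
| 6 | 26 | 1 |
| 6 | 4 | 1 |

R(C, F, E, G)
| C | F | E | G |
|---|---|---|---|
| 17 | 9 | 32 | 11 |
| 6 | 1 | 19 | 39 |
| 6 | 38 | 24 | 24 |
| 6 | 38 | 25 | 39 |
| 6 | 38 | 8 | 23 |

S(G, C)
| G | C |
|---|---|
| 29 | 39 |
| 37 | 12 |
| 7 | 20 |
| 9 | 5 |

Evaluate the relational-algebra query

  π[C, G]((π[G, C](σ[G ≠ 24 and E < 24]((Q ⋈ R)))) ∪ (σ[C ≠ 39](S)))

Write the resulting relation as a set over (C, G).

{(12, 37), (20, 7), (5, 9), (6, 23), (6, 39)}

Q ⋈ R (natural join on C, F): {(6, 12, 38, 24, 24), (6, 12, 38, 25, 39), (6, 12, 38, 8, 23), (6, 15, 38, 24, 24), (6, 15, 38, 25, 39), (6, 15, 38, 8, 23), (6, 26, 1, 19, 39), (6, 4, 1, 19, 39)}
Selection G ≠ 24 and E < 24: {(6, 12, 38, 8, 23), (6, 15, 38, 8, 23), (6, 26, 1, 19, 39), (6, 4, 1, 19, 39)}
Keep only column(s) G, C (2 duplicate(s) eliminated): {(23, 6), (39, 6)}
Selection C ≠ 39: {(37, 12), (7, 20), (9, 5)}
Union: {(23, 6), (39, 6)} with {(37, 12), (7, 20), (9, 5)} → {(23, 6), (37, 12), (39, 6), (7, 20), (9, 5)}
Keep only column(s) C, G: {(12, 37), (20, 7), (5, 9), (6, 23), (6, 39)}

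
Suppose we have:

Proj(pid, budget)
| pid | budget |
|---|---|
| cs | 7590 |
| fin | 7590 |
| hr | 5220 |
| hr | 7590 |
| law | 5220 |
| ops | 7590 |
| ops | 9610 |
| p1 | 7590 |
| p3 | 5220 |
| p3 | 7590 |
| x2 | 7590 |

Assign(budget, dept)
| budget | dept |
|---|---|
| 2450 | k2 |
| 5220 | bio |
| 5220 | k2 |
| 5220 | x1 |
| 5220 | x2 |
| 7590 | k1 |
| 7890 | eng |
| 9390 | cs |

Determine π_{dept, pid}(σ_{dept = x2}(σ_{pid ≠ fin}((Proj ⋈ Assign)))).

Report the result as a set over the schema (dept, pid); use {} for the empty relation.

Natural join on budget: {(cs, 7590, k1), (fin, 7590, k1), (hr, 5220, bio), (hr, 5220, k2), (hr, 5220, x1), (hr, 5220, x2), (hr, 7590, k1), (law, 5220, bio), (law, 5220, k2), (law, 5220, x1), (law, 5220, x2), (ops, 7590, k1), (p1, 7590, k1), (p3, 5220, bio), (p3, 5220, k2), (p3, 5220, x1), (p3, 5220, x2), (p3, 7590, k1), (x2, 7590, k1)}
σ[pid ≠ fin]: keep tuples satisfying pid ≠ fin → {(cs, 7590, k1), (hr, 5220, bio), (hr, 5220, k2), (hr, 5220, x1), (hr, 5220, x2), (hr, 7590, k1), (law, 5220, bio), (law, 5220, k2), (law, 5220, x1), (law, 5220, x2), (ops, 7590, k1), (p1, 7590, k1), (p3, 5220, bio), (p3, 5220, k2), (p3, 5220, x1), (p3, 5220, x2), (p3, 7590, k1), (x2, 7590, k1)}
σ[dept = x2]: keep tuples satisfying dept = x2 → {(hr, 5220, x2), (law, 5220, x2), (p3, 5220, x2)}
Keep only column(s) dept, pid: {(x2, hr), (x2, law), (x2, p3)}

{(x2, hr), (x2, law), (x2, p3)}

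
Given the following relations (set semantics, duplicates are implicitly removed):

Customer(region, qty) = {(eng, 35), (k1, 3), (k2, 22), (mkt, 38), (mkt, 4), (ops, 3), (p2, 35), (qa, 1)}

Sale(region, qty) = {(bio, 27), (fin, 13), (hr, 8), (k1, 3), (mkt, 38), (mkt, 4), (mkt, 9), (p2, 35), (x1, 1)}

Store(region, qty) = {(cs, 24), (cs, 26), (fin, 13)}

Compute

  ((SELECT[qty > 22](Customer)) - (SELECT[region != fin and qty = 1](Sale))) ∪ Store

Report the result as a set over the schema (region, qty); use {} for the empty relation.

{(cs, 24), (cs, 26), (eng, 35), (fin, 13), (mkt, 38), (p2, 35)}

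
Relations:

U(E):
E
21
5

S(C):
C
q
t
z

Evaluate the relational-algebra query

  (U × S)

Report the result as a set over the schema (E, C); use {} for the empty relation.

{(21, q), (21, t), (21, z), (5, q), (5, t), (5, z)}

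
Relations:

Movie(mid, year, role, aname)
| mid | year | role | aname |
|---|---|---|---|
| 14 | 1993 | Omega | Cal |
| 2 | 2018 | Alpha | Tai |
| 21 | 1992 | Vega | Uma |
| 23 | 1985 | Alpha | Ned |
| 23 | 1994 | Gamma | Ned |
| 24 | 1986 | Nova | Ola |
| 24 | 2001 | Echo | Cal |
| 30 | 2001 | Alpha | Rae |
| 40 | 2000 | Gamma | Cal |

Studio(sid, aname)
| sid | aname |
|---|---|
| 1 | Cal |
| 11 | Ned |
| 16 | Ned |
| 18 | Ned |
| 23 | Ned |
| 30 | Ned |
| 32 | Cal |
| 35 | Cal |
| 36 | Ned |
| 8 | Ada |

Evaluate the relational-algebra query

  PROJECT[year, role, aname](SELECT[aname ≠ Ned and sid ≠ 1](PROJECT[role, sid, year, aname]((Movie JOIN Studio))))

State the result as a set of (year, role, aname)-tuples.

{(1993, Omega, Cal), (2000, Gamma, Cal), (2001, Echo, Cal)}

Joining Movie and Studio on aname yields {(14, 1993, Omega, Cal, 1), (14, 1993, Omega, Cal, 32), (14, 1993, Omega, Cal, 35), (23, 1985, Alpha, Ned, 11), (23, 1985, Alpha, Ned, 16), (23, 1985, Alpha, Ned, 18), (23, 1985, Alpha, Ned, 23), (23, 1985, Alpha, Ned, 30), (23, 1985, Alpha, Ned, 36), (23, 1994, Gamma, Ned, 11), (23, 1994, Gamma, Ned, 16), (23, 1994, Gamma, Ned, 18), (23, 1994, Gamma, Ned, 23), (23, 1994, Gamma, Ned, 30), (23, 1994, Gamma, Ned, 36), (24, 2001, Echo, Cal, 1), (24, 2001, Echo, Cal, 32), (24, 2001, Echo, Cal, 35), (40, 2000, Gamma, Cal, 1), (40, 2000, Gamma, Cal, 32), (40, 2000, Gamma, Cal, 35)}.
Keep only column(s) role, sid, year, aname: {(Alpha, 11, 1985, Ned), (Alpha, 16, 1985, Ned), (Alpha, 18, 1985, Ned), (Alpha, 23, 1985, Ned), (Alpha, 30, 1985, Ned), (Alpha, 36, 1985, Ned), (Echo, 1, 2001, Cal), (Echo, 32, 2001, Cal), (Echo, 35, 2001, Cal), (Gamma, 1, 2000, Cal), (Gamma, 11, 1994, Ned), (Gamma, 16, 1994, Ned), (Gamma, 18, 1994, Ned), (Gamma, 23, 1994, Ned), (Gamma, 30, 1994, Ned), (Gamma, 32, 2000, Cal), (Gamma, 35, 2000, Cal), (Gamma, 36, 1994, Ned), (Omega, 1, 1993, Cal), (Omega, 32, 1993, Cal), (Omega, 35, 1993, Cal)}
σ[aname ≠ Ned and sid ≠ 1]: keep tuples satisfying aname ≠ Ned and sid ≠ 1 → {(Echo, 32, 2001, Cal), (Echo, 35, 2001, Cal), (Gamma, 32, 2000, Cal), (Gamma, 35, 2000, Cal), (Omega, 32, 1993, Cal), (Omega, 35, 1993, Cal)}
Keep only column(s) year, role, aname (3 duplicate(s) eliminated): {(1993, Omega, Cal), (2000, Gamma, Cal), (2001, Echo, Cal)}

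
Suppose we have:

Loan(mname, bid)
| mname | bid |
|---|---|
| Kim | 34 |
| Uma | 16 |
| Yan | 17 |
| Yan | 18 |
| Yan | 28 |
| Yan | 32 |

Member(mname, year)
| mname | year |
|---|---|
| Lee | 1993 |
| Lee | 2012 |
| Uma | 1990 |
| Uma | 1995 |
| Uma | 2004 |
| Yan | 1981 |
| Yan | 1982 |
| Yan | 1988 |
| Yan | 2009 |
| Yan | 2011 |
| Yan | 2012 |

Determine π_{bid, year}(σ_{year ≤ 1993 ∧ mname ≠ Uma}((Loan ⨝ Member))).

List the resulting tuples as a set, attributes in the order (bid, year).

{(17, 1981), (17, 1982), (17, 1988), (18, 1981), (18, 1982), (18, 1988), (28, 1981), (28, 1982), (28, 1988), (32, 1981), (32, 1982), (32, 1988)}

Natural join on mname: {(Uma, 16, 1990), (Uma, 16, 1995), (Uma, 16, 2004), (Yan, 17, 1981), (Yan, 17, 1982), (Yan, 17, 1988), (Yan, 17, 2009), (Yan, 17, 2011), (Yan, 17, 2012), (Yan, 18, 1981), (Yan, 18, 1982), (Yan, 18, 1988), (Yan, 18, 2009), (Yan, 18, 2011), (Yan, 18, 2012), (Yan, 28, 1981), (Yan, 28, 1982), (Yan, 28, 1988), (Yan, 28, 2009), (Yan, 28, 2011), (Yan, 28, 2012), (Yan, 32, 1981), (Yan, 32, 1982), (Yan, 32, 1988), (Yan, 32, 2009), (Yan, 32, 2011), (Yan, 32, 2012)}
Selection year ≤ 1993 ∧ mname ≠ Uma: {(Yan, 17, 1981), (Yan, 17, 1982), (Yan, 17, 1988), (Yan, 18, 1981), (Yan, 18, 1982), (Yan, 18, 1988), (Yan, 28, 1981), (Yan, 28, 1982), (Yan, 28, 1988), (Yan, 32, 1981), (Yan, 32, 1982), (Yan, 32, 1988)}
Projecting to bid, year: {(17, 1981), (17, 1982), (17, 1988), (18, 1981), (18, 1982), (18, 1988), (28, 1981), (28, 1982), (28, 1988), (32, 1981), (32, 1982), (32, 1988)}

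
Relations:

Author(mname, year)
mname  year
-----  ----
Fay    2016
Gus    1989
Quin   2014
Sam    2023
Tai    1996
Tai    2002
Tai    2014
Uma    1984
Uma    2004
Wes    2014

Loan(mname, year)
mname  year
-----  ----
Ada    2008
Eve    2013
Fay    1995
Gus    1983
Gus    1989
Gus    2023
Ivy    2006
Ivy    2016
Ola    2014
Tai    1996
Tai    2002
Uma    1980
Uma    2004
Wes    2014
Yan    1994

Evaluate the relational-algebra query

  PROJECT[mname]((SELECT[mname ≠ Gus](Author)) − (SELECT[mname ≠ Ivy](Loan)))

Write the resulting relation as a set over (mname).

{Fay, Quin, Sam, Tai, Uma}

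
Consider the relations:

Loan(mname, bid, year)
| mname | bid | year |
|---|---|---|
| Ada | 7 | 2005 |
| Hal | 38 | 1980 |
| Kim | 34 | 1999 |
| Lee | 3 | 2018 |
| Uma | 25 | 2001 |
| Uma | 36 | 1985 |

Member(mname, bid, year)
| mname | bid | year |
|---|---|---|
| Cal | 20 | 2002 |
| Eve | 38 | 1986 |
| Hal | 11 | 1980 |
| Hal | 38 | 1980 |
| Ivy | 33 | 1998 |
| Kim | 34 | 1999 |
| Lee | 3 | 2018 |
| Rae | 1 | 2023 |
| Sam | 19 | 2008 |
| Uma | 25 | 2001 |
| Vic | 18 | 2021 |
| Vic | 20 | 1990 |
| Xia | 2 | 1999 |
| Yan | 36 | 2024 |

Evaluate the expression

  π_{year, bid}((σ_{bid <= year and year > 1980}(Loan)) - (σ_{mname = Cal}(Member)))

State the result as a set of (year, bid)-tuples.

{(1985, 36), (1999, 34), (2001, 25), (2005, 7), (2018, 3)}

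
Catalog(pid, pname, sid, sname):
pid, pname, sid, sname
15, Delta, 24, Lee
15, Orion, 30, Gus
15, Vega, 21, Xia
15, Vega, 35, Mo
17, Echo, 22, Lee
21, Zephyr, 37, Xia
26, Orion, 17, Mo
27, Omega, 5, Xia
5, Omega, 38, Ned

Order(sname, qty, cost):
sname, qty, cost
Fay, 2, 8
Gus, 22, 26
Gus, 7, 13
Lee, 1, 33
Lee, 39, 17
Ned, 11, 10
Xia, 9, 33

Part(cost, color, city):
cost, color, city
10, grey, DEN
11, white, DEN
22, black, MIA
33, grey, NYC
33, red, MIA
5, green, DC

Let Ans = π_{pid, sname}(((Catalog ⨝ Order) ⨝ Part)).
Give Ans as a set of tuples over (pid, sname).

Catalog ⋈ Order (natural join on sname): {(15, Delta, 24, Lee, 1, 33), (15, Delta, 24, Lee, 39, 17), (15, Orion, 30, Gus, 22, 26), (15, Orion, 30, Gus, 7, 13), (15, Vega, 21, Xia, 9, 33), (17, Echo, 22, Lee, 1, 33), (17, Echo, 22, Lee, 39, 17), (21, Zephyr, 37, Xia, 9, 33), (27, Omega, 5, Xia, 9, 33), (5, Omega, 38, Ned, 11, 10)}
(Catalog ⨝ Order) ⋈ Part (natural join on cost): {(15, Delta, 24, Lee, 1, 33, grey, NYC), (15, Delta, 24, Lee, 1, 33, red, MIA), (15, Vega, 21, Xia, 9, 33, grey, NYC), (15, Vega, 21, Xia, 9, 33, red, MIA), (17, Echo, 22, Lee, 1, 33, grey, NYC), (17, Echo, 22, Lee, 1, 33, red, MIA), (21, Zephyr, 37, Xia, 9, 33, grey, NYC), (21, Zephyr, 37, Xia, 9, 33, red, MIA), (27, Omega, 5, Xia, 9, 33, grey, NYC), (27, Omega, 5, Xia, 9, 33, red, MIA), (5, Omega, 38, Ned, 11, 10, grey, DEN)}
Keep only column(s) pid, sname (5 duplicate(s) eliminated): {(15, Lee), (15, Xia), (17, Lee), (21, Xia), (27, Xia), (5, Ned)}

{(15, Lee), (15, Xia), (17, Lee), (21, Xia), (27, Xia), (5, Ned)}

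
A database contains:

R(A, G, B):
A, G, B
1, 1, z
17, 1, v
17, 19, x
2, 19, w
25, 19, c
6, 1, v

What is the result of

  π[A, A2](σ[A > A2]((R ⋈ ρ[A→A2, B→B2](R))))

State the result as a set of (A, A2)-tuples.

{(17, 1), (17, 2), (17, 6), (25, 17), (25, 2), (6, 1)}

ρ[A→A2, B→B2]: schema becomes (A2, G, B2); tuples unchanged.
Natural join on G: {(1, 1, z, 1, z), (1, 1, z, 17, v), (1, 1, z, 6, v), (17, 1, v, 1, z), (17, 1, v, 17, v), (17, 1, v, 6, v), (17, 19, x, 17, x), (17, 19, x, 2, w), (17, 19, x, 25, c), (2, 19, w, 17, x), (2, 19, w, 2, w), (2, 19, w, 25, c), (25, 19, c, 17, x), (25, 19, c, 2, w), (25, 19, c, 25, c), (6, 1, v, 1, z), (6, 1, v, 17, v), (6, 1, v, 6, v)}
Filtering on A > A2 leaves {(17, 1, v, 1, z), (17, 1, v, 6, v), (17, 19, x, 2, w), (25, 19, c, 17, x), (25, 19, c, 2, w), (6, 1, v, 1, z)}.
π[A, A2]: project onto (A, A2) → {(17, 1), (17, 2), (17, 6), (25, 17), (25, 2), (6, 1)}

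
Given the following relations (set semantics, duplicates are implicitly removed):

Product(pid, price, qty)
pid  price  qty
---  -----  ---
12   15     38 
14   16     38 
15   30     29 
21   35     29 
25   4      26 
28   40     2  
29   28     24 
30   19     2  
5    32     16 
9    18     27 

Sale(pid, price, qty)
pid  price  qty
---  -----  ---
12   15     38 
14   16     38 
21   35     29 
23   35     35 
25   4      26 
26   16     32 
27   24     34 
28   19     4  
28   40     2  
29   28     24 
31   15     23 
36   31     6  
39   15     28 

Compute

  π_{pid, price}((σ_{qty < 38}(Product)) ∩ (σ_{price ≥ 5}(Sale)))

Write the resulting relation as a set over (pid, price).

{(21, 35), (28, 40), (29, 28)}

σ[qty < 38]: keep tuples satisfying qty < 38 → {(15, 30, 29), (21, 35, 29), (25, 4, 26), (28, 40, 2), (29, 28, 24), (30, 19, 2), (5, 32, 16), (9, 18, 27)}
σ[price ≥ 5]: keep tuples satisfying price ≥ 5 → {(12, 15, 38), (14, 16, 38), (21, 35, 29), (23, 35, 35), (26, 16, 32), (27, 24, 34), (28, 19, 4), (28, 40, 2), (29, 28, 24), (31, 15, 23), (36, 31, 6), (39, 15, 28)}
Taking the intersection: {(21, 35, 29), (28, 40, 2), (29, 28, 24)}
Keep only column(s) pid, price: {(21, 35), (28, 40), (29, 28)}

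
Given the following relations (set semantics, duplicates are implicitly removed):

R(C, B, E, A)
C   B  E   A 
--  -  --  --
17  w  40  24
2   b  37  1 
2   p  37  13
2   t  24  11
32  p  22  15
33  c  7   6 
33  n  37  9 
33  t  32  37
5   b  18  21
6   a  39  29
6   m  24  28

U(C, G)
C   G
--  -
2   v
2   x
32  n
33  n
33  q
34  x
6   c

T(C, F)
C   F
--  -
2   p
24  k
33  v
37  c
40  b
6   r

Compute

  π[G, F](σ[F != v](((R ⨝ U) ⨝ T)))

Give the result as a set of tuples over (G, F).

{(c, r), (v, p), (x, p)}

R ⋈ U (natural join on C): {(2, b, 37, 1, v), (2, b, 37, 1, x), (2, p, 37, 13, v), (2, p, 37, 13, x), (2, t, 24, 11, v), (2, t, 24, 11, x), (32, p, 22, 15, n), (33, c, 7, 6, n), (33, c, 7, 6, q), (33, n, 37, 9, n), (33, n, 37, 9, q), (33, t, 32, 37, n), (33, t, 32, 37, q), (6, a, 39, 29, c), (6, m, 24, 28, c)}
(R ⨝ U) ⋈ T (natural join on C): {(2, b, 37, 1, v, p), (2, b, 37, 1, x, p), (2, p, 37, 13, v, p), (2, p, 37, 13, x, p), (2, t, 24, 11, v, p), (2, t, 24, 11, x, p), (33, c, 7, 6, n, v), (33, c, 7, 6, q, v), (33, n, 37, 9, n, v), (33, n, 37, 9, q, v), (33, t, 32, 37, n, v), (33, t, 32, 37, q, v), (6, a, 39, 29, c, r), (6, m, 24, 28, c, r)}
σ[F != v]: keep tuples satisfying F != v → {(2, b, 37, 1, v, p), (2, b, 37, 1, x, p), (2, p, 37, 13, v, p), (2, p, 37, 13, x, p), (2, t, 24, 11, v, p), (2, t, 24, 11, x, p), (6, a, 39, 29, c, r), (6, m, 24, 28, c, r)}
Projecting to G, F (5 duplicate(s) eliminated): {(c, r), (v, p), (x, p)}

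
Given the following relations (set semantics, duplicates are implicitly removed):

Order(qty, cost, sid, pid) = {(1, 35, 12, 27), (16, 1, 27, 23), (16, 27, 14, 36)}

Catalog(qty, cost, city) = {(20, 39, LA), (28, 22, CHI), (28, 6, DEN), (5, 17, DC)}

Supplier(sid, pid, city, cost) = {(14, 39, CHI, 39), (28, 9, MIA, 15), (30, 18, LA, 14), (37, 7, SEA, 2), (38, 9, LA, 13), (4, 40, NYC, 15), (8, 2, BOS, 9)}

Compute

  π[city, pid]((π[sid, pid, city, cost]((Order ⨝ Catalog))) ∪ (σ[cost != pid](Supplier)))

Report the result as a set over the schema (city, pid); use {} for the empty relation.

Order ⋈ Catalog (natural join on qty, cost): {}
π[sid, pid, city, cost]: project onto (sid, pid, city, cost) → {}
Selection cost != pid: {(28, 9, MIA, 15), (30, 18, LA, 14), (37, 7, SEA, 2), (38, 9, LA, 13), (4, 40, NYC, 15), (8, 2, BOS, 9)}
Taking the union: {(28, 9, MIA, 15), (30, 18, LA, 14), (37, 7, SEA, 2), (38, 9, LA, 13), (4, 40, NYC, 15), (8, 2, BOS, 9)}
π[city, pid]: project onto (city, pid) → {(BOS, 2), (LA, 18), (LA, 9), (MIA, 9), (NYC, 40), (SEA, 7)}

{(BOS, 2), (LA, 18), (LA, 9), (MIA, 9), (NYC, 40), (SEA, 7)}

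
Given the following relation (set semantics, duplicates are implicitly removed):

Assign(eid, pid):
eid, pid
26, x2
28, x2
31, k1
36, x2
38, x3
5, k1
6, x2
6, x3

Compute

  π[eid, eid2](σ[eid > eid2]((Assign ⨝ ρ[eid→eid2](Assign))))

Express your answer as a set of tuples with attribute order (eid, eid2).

{(26, 6), (28, 26), (28, 6), (31, 5), (36, 26), (36, 28), (36, 6), (38, 6)}

ρ[eid→eid2]: schema becomes (eid2, pid); tuples unchanged.
Joining Assign and ρ[eid→eid2](Assign) on pid yields {(26, x2, 26), (26, x2, 28), (26, x2, 36), (26, x2, 6), (28, x2, 26), (28, x2, 28), (28, x2, 36), (28, x2, 6), (31, k1, 31), (31, k1, 5), (36, x2, 26), (36, x2, 28), (36, x2, 36), (36, x2, 6), (38, x3, 38), (38, x3, 6), (5, k1, 31), (5, k1, 5), (6, x2, 26), (6, x2, 28), (6, x2, 36), (6, x2, 6), (6, x3, 38), (6, x3, 6)}.
Selection eid > eid2: {(26, x2, 6), (28, x2, 26), (28, x2, 6), (31, k1, 5), (36, x2, 26), (36, x2, 28), (36, x2, 6), (38, x3, 6)}
Projecting to eid, eid2: {(26, 6), (28, 26), (28, 6), (31, 5), (36, 26), (36, 28), (36, 6), (38, 6)}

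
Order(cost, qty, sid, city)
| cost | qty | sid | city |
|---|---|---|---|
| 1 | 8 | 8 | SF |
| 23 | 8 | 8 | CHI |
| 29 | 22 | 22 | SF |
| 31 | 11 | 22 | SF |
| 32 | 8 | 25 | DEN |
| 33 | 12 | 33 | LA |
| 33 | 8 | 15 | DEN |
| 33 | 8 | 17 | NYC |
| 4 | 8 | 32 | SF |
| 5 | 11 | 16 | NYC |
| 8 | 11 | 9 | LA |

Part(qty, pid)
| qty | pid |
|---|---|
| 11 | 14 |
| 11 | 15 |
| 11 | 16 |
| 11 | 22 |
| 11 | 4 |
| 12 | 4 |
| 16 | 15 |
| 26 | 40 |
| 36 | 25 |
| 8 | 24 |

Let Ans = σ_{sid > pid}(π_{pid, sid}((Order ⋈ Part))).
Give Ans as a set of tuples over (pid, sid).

Natural join on qty: {(1, 8, 8, SF, 24), (23, 8, 8, CHI, 24), (31, 11, 22, SF, 14), (31, 11, 22, SF, 15), (31, 11, 22, SF, 16), (31, 11, 22, SF, 22), (31, 11, 22, SF, 4), (32, 8, 25, DEN, 24), (33, 12, 33, LA, 4), (33, 8, 15, DEN, 24), (33, 8, 17, NYC, 24), (4, 8, 32, SF, 24), (5, 11, 16, NYC, 14), (5, 11, 16, NYC, 15), (5, 11, 16, NYC, 16), (5, 11, 16, NYC, 22), (5, 11, 16, NYC, 4), (8, 11, 9, LA, 14), (8, 11, 9, LA, 15), (8, 11, 9, LA, 16), (8, 11, 9, LA, 22), (8, 11, 9, LA, 4)}
Projecting to pid, sid (1 duplicate(s) eliminated): {(14, 16), (14, 22), (14, 9), (15, 16), (15, 22), (15, 9), (16, 16), (16, 22), (16, 9), (22, 16), (22, 22), (22, 9), (24, 15), (24, 17), (24, 25), (24, 32), (24, 8), (4, 16), (4, 22), (4, 33), (4, 9)}
σ[sid > pid]: keep tuples satisfying sid > pid → {(14, 16), (14, 22), (15, 16), (15, 22), (16, 22), (24, 25), (24, 32), (4, 16), (4, 22), (4, 33), (4, 9)}

{(14, 16), (14, 22), (15, 16), (15, 22), (16, 22), (24, 25), (24, 32), (4, 16), (4, 22), (4, 33), (4, 9)}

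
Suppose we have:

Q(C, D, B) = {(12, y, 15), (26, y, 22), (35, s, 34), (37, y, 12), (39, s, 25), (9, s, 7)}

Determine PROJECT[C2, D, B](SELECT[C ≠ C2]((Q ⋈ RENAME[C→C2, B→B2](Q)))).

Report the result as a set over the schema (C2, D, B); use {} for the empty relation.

{(12, y, 12), (12, y, 22), (26, y, 12), (26, y, 15), (35, s, 25), (35, s, 7), (37, y, 15), (37, y, 22), (39, s, 34), (39, s, 7), (9, s, 25), (9, s, 34)}

ρ[C→C2, B→B2]: schema becomes (C2, D, B2); tuples unchanged.
Natural join on D: {(12, y, 15, 12, 15), (12, y, 15, 26, 22), (12, y, 15, 37, 12), (26, y, 22, 12, 15), (26, y, 22, 26, 22), (26, y, 22, 37, 12), (35, s, 34, 35, 34), (35, s, 34, 39, 25), (35, s, 34, 9, 7), (37, y, 12, 12, 15), (37, y, 12, 26, 22), (37, y, 12, 37, 12), (39, s, 25, 35, 34), (39, s, 25, 39, 25), (39, s, 25, 9, 7), (9, s, 7, 35, 34), (9, s, 7, 39, 25), (9, s, 7, 9, 7)}
Selection C ≠ C2: {(12, y, 15, 26, 22), (12, y, 15, 37, 12), (26, y, 22, 12, 15), (26, y, 22, 37, 12), (35, s, 34, 39, 25), (35, s, 34, 9, 7), (37, y, 12, 12, 15), (37, y, 12, 26, 22), (39, s, 25, 35, 34), (39, s, 25, 9, 7), (9, s, 7, 35, 34), (9, s, 7, 39, 25)}
π_{C2, D, B} gives {(12, y, 12), (12, y, 22), (26, y, 12), (26, y, 15), (35, s, 25), (35, s, 7), (37, y, 15), (37, y, 22), (39, s, 34), (39, s, 7), (9, s, 25), (9, s, 34)}.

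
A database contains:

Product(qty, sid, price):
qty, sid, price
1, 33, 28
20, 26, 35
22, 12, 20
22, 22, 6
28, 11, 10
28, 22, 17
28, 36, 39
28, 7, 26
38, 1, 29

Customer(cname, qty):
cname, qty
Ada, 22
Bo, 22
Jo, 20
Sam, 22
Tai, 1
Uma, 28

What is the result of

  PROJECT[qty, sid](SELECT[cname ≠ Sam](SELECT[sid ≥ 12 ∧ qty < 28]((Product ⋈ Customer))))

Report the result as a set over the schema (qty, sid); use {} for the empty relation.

Natural join on qty: {(1, 33, 28, Tai), (20, 26, 35, Jo), (22, 12, 20, Ada), (22, 12, 20, Bo), (22, 12, 20, Sam), (22, 22, 6, Ada), (22, 22, 6, Bo), (22, 22, 6, Sam), (28, 11, 10, Uma), (28, 22, 17, Uma), (28, 36, 39, Uma), (28, 7, 26, Uma)}
Filtering on sid ≥ 12 ∧ qty < 28 leaves {(1, 33, 28, Tai), (20, 26, 35, Jo), (22, 12, 20, Ada), (22, 12, 20, Bo), (22, 12, 20, Sam), (22, 22, 6, Ada), (22, 22, 6, Bo), (22, 22, 6, Sam)}.
Filtering on cname ≠ Sam leaves {(1, 33, 28, Tai), (20, 26, 35, Jo), (22, 12, 20, Ada), (22, 12, 20, Bo), (22, 22, 6, Ada), (22, 22, 6, Bo)}.
Projecting to qty, sid (2 duplicate(s) eliminated): {(1, 33), (20, 26), (22, 12), (22, 22)}

{(1, 33), (20, 26), (22, 12), (22, 22)}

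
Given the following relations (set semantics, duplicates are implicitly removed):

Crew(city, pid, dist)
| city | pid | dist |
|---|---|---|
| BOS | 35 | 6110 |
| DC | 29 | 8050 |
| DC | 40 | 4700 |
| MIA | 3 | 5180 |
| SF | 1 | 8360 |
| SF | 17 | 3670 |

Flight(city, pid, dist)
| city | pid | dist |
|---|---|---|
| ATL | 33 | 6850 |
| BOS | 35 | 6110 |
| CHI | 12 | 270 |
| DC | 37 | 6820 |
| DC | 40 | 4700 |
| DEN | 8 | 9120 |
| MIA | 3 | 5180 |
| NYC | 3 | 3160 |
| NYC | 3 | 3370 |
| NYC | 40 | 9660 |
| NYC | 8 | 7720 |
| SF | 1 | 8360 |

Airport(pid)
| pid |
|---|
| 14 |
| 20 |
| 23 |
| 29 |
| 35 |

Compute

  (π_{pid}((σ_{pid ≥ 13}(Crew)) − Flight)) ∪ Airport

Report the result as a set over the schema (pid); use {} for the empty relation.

{14, 17, 20, 23, 29, 35}

σ[pid ≥ 13]: keep tuples satisfying pid ≥ 13 → {(BOS, 35, 6110), (DC, 29, 8050), (DC, 40, 4700), (SF, 17, 3670)}
Set difference of the two operands is {(DC, 29, 8050), (SF, 17, 3670)}.
π_{pid} gives {17, 29}.
Set union of the two operands is {14, 17, 20, 23, 29, 35}.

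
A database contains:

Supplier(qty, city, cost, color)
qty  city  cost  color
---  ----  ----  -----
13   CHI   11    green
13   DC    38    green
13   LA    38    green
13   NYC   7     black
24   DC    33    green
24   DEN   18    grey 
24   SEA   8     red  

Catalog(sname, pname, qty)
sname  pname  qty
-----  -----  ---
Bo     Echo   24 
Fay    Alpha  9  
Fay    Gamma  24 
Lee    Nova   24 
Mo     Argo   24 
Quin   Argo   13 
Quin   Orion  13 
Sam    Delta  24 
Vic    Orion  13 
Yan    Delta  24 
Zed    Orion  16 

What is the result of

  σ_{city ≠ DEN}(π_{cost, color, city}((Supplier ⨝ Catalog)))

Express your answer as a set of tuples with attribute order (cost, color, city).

{(11, green, CHI), (33, green, DC), (38, green, DC), (38, green, LA), (7, black, NYC), (8, red, SEA)}

Supplier ⋈ Catalog (natural join on qty): {(13, CHI, 11, green, Quin, Argo), (13, CHI, 11, green, Quin, Orion), (13, CHI, 11, green, Vic, Orion), (13, DC, 38, green, Quin, Argo), (13, DC, 38, green, Quin, Orion), (13, DC, 38, green, Vic, Orion), (13, LA, 38, green, Quin, Argo), (13, LA, 38, green, Quin, Orion), (13, LA, 38, green, Vic, Orion), (13, NYC, 7, black, Quin, Argo), (13, NYC, 7, black, Quin, Orion), (13, NYC, 7, black, Vic, Orion), (24, DC, 33, green, Bo, Echo), (24, DC, 33, green, Fay, Gamma), (24, DC, 33, green, Lee, Nova), (24, DC, 33, green, Mo, Argo), (24, DC, 33, green, Sam, Delta), (24, DC, 33, green, Yan, Delta), (24, DEN, 18, grey, Bo, Echo), (24, DEN, 18, grey, Fay, Gamma), (24, DEN, 18, grey, Lee, Nova), (24, DEN, 18, grey, Mo, Argo), (24, DEN, 18, grey, Sam, Delta), (24, DEN, 18, grey, Yan, Delta), (24, SEA, 8, red, Bo, Echo), (24, SEA, 8, red, Fay, Gamma), (24, SEA, 8, red, Lee, Nova), (24, SEA, 8, red, Mo, Argo), (24, SEA, 8, red, Sam, Delta), (24, SEA, 8, red, Yan, Delta)}
π_{cost, color, city} gives {(11, green, CHI), (18, grey, DEN), (33, green, DC), (38, green, DC), (38, green, LA), (7, black, NYC), (8, red, SEA)} (23 duplicate(s) eliminated).
σ[city ≠ DEN]: keep tuples satisfying city ≠ DEN → {(11, green, CHI), (33, green, DC), (38, green, DC), (38, green, LA), (7, black, NYC), (8, red, SEA)}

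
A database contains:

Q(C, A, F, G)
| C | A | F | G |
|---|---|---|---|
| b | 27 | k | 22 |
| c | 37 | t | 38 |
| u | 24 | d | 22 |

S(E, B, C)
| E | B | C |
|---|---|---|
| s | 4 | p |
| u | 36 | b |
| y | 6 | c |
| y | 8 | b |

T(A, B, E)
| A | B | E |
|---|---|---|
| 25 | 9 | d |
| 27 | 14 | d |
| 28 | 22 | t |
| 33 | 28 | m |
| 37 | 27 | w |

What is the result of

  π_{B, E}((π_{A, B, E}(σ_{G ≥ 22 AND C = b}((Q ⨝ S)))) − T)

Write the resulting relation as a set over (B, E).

{(36, u), (8, y)}

Q ⋈ S (natural join on C): {(b, 27, k, 22, u, 36), (b, 27, k, 22, y, 8), (c, 37, t, 38, y, 6)}
Selection G ≥ 22 AND C = b: {(b, 27, k, 22, u, 36), (b, 27, k, 22, y, 8)}
π_{A, B, E} gives {(27, 36, u), (27, 8, y)}.
Difference: {(27, 36, u), (27, 8, y)} with {(25, 9, d), (27, 14, d), (28, 22, t), (33, 28, m), (37, 27, w)} → {(27, 36, u), (27, 8, y)}
π_{B, E} gives {(36, u), (8, y)}.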